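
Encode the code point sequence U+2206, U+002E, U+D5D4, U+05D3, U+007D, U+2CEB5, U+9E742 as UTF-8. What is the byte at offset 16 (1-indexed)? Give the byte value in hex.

0x9E

1-indexed offset 16 is 0-indexed offset 15.
U+2206 → 3-byte form E2 88 86 at offsets 0–2.
U+002E → 1-byte form 2E at offsets 3–3.
U+D5D4 → 3-byte form ED 97 94 at offsets 4–6.
U+05D3 → 2-byte form D7 93 at offsets 7–8.
U+007D → 1-byte form 7D at offsets 9–9.
U+2CEB5 → 4-byte form F0 AC BA B5 at offsets 10–13.
U+9E742 → 4-byte form F2 9E 9D 82 at offsets 14–17.
Offset 15 falls in char 7's range; it's byte 2 of F2 9E 9D 82 = 0x9E.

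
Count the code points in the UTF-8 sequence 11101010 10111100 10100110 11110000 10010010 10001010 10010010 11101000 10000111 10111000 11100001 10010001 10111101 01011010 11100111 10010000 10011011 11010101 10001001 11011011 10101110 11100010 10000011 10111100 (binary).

Byte at offset 0: 0xEA = 11101010 → 3-byte char (#1). Advance 3.
Byte at offset 3: 0xF0 = 11110000 → 4-byte char (#2). Advance 4.
Byte at offset 7: 0xE8 = 11101000 → 3-byte char (#3). Advance 3.
Byte at offset 10: 0xE1 = 11100001 → 3-byte char (#4). Advance 3.
Byte at offset 13: 0x5A = 01011010 → 1-byte char (#5). Advance 1.
Byte at offset 14: 0xE7 = 11100111 → 3-byte char (#6). Advance 3.
Byte at offset 17: 0xD5 = 11010101 → 2-byte char (#7). Advance 2.
Byte at offset 19: 0xDB = 11011011 → 2-byte char (#8). Advance 2.
Byte at offset 21: 0xE2 = 11100010 → 3-byte char (#9). Advance 3.
Reached end at offset 24 after 9 code points.

9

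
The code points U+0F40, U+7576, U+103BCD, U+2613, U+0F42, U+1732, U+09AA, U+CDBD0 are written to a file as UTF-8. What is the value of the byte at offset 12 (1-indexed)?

1-indexed offset 12 is 0-indexed offset 11.
U+0F40 → 3-byte form E0 BD 80 at offsets 0–2.
U+7576 → 3-byte form E7 95 B6 at offsets 3–5.
U+103BCD → 4-byte form F4 83 AF 8D at offsets 6–9.
U+2613 → 3-byte form E2 98 93 at offsets 10–12.
Offset 11 falls in char 4's range; it's byte 2 of E2 98 93 = 0x98.

0x98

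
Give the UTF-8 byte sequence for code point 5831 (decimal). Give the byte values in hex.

U+16C7 = 0x16C7 = 5831 decimal. In range U+0800–U+FFFF → 3-byte form: 1110xxxx 10xxxxxx 10xxxxxx.
Binary (16 bits): 0001011011000111.
Split 4+6+6: 0001 | 011011 | 000111.
Byte 1: 11100001 = 0xE1.
Byte 2: 10011011 = 0x9B.
Byte 3: 10000111 = 0x87.

E1 9B 87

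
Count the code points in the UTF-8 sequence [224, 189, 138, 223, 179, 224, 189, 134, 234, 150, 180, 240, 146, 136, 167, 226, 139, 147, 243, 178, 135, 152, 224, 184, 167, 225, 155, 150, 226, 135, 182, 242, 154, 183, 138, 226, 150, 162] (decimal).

Byte at offset 0: 0xE0 = 11100000 → 3-byte char (#1). Advance 3.
Byte at offset 3: 0xDF = 11011111 → 2-byte char (#2). Advance 2.
Byte at offset 5: 0xE0 = 11100000 → 3-byte char (#3). Advance 3.
Byte at offset 8: 0xEA = 11101010 → 3-byte char (#4). Advance 3.
Byte at offset 11: 0xF0 = 11110000 → 4-byte char (#5). Advance 4.
Byte at offset 15: 0xE2 = 11100010 → 3-byte char (#6). Advance 3.
Byte at offset 18: 0xF3 = 11110011 → 4-byte char (#7). Advance 4.
Byte at offset 22: 0xE0 = 11100000 → 3-byte char (#8). Advance 3.
Byte at offset 25: 0xE1 = 11100001 → 3-byte char (#9). Advance 3.
Byte at offset 28: 0xE2 = 11100010 → 3-byte char (#10). Advance 3.
Byte at offset 31: 0xF2 = 11110010 → 4-byte char (#11). Advance 4.
Byte at offset 35: 0xE2 = 11100010 → 3-byte char (#12). Advance 3.
Reached end at offset 38 after 12 code points.

12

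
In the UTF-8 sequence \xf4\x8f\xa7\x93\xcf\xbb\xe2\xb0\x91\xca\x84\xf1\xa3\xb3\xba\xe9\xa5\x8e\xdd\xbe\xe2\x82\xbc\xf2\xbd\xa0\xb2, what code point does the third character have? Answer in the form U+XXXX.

Offset 0: leading byte 0xF4 = 11110100 → 4-byte char #1 = F4 8F A7 93.
Offset 4: leading byte 0xCF = 11001111 → 2-byte char #2 = CF BB.
Offset 6: leading byte 0xE2 = 11100010 → 3-byte char #3 = E2 B0 91.
Leading byte 0xE2 = 11100010 matches 1110xxxx → 3-byte sequence.
Byte 1: 0xE2 = 11100010, payload 0010 (4 bits).
Byte 2: 0xB0 = 10110000 (10xxxxxx ✓), payload 110000.
Byte 3: 0x91 = 10010001 (10xxxxxx ✓), payload 010001.
Concatenate: 0010110000010001 = 0x2C11 (16 bits → U+2C11).

U+2C11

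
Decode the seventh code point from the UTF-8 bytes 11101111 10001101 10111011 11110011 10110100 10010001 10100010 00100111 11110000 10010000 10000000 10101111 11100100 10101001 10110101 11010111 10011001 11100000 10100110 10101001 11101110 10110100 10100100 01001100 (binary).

Offset 0: leading byte 0xEF = 11101111 → 3-byte char #1 = EF 8D BB.
Offset 3: leading byte 0xF3 = 11110011 → 4-byte char #2 = F3 B4 91 A2.
Offset 7: leading byte 0x27 = 00100111 → 1-byte char #3 = 27.
Offset 8: leading byte 0xF0 = 11110000 → 4-byte char #4 = F0 90 80 AF.
Offset 12: leading byte 0xE4 = 11100100 → 3-byte char #5 = E4 A9 B5.
Offset 15: leading byte 0xD7 = 11010111 → 2-byte char #6 = D7 99.
Offset 17: leading byte 0xE0 = 11100000 → 3-byte char #7 = E0 A6 A9.
Leading byte 0xE0 = 11100000 matches 1110xxxx → 3-byte sequence.
Byte 1: 0xE0 = 11100000, payload 0000 (4 bits).
Byte 2: 0xA6 = 10100110 (10xxxxxx ✓), payload 100110.
Byte 3: 0xA9 = 10101001 (10xxxxxx ✓), payload 101001.
Concatenate: 0000100110101001 = 0x9A9 (16 bits → U+09A9).

U+09A9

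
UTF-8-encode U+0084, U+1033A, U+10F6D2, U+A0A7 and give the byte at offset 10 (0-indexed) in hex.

U+0084 → 2-byte form C2 84 at offsets 0–1.
U+1033A → 4-byte form F0 90 8C BA at offsets 2–5.
U+10F6D2 → 4-byte form F4 8F 9B 92 at offsets 6–9.
U+A0A7 → 3-byte form EA 82 A7 at offsets 10–12.
Offset 10 falls in char 4's range; it's byte 1 of EA 82 A7 = 0xEA.

0xEA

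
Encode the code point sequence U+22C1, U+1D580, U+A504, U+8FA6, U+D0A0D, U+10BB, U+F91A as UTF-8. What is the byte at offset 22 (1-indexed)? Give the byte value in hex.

1-indexed offset 22 is 0-indexed offset 21.
U+22C1 → 3-byte form E2 8B 81 at offsets 0–2.
U+1D580 → 4-byte form F0 9D 96 80 at offsets 3–6.
U+A504 → 3-byte form EA 94 84 at offsets 7–9.
U+8FA6 → 3-byte form E8 BE A6 at offsets 10–12.
U+D0A0D → 4-byte form F3 90 A8 8D at offsets 13–16.
U+10BB → 3-byte form E1 82 BB at offsets 17–19.
U+F91A → 3-byte form EF A4 9A at offsets 20–22.
Offset 21 falls in char 7's range; it's byte 2 of EF A4 9A = 0xA4.

0xA4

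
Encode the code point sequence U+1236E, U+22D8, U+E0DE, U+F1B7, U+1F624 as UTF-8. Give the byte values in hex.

U+1236E: 4-byte form → F0 92 8D AE.
U+22D8: 3-byte form → E2 8B 98.
U+E0DE: 3-byte form → EE 83 9E.
U+F1B7: 3-byte form → EF 86 B7.
U+1F624: 4-byte form → F0 9F 98 A4.
Concatenated (17 bytes): F0 92 8D AE E2 8B 98 EE 83 9E EF 86 B7 F0 9F 98 A4.

F0 92 8D AE E2 8B 98 EE 83 9E EF 86 B7 F0 9F 98 A4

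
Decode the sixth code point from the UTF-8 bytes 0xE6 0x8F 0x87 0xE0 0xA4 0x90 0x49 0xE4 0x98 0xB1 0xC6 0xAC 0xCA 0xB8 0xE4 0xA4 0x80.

Offset 0: leading byte 0xE6 = 11100110 → 3-byte char #1 = E6 8F 87.
Offset 3: leading byte 0xE0 = 11100000 → 3-byte char #2 = E0 A4 90.
Offset 6: leading byte 0x49 = 01001001 → 1-byte char #3 = 49.
Offset 7: leading byte 0xE4 = 11100100 → 3-byte char #4 = E4 98 B1.
Offset 10: leading byte 0xC6 = 11000110 → 2-byte char #5 = C6 AC.
Offset 12: leading byte 0xCA = 11001010 → 2-byte char #6 = CA B8.
Leading byte 0xCA = 11001010 matches 110xxxxx → 2-byte sequence.
Byte 1: 0xCA = 11001010, payload 01010 (5 bits).
Byte 2: 0xB8 = 10111000 (10xxxxxx ✓), payload 111000.
Concatenate: 01010111000 = 0x2B8 (11 bits → U+02B8).

U+02B8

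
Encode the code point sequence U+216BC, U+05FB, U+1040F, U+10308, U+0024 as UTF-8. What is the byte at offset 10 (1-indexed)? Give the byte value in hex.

1-indexed offset 10 is 0-indexed offset 9.
U+216BC → 4-byte form F0 A1 9A BC at offsets 0–3.
U+05FB → 2-byte form D7 BB at offsets 4–5.
U+1040F → 4-byte form F0 90 90 8F at offsets 6–9.
Offset 9 falls in char 3's range; it's byte 4 of F0 90 90 8F = 0x8F.

0x8F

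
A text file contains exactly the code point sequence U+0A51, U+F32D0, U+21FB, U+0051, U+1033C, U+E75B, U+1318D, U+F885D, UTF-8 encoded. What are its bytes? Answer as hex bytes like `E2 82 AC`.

E0 A9 91 F3 B3 8B 90 E2 87 BB 51 F0 90 8C BC EE 9D 9B F0 93 86 8D F3 B8 A1 9D

U+0A51: 3-byte form → E0 A9 91.
U+F32D0: 4-byte form → F3 B3 8B 90.
U+21FB: 3-byte form → E2 87 BB.
U+0051: 1-byte form → 51.
U+1033C: 4-byte form → F0 90 8C BC.
U+E75B: 3-byte form → EE 9D 9B.
U+1318D: 4-byte form → F0 93 86 8D.
U+F885D: 4-byte form → F3 B8 A1 9D.
Concatenated (26 bytes): E0 A9 91 F3 B3 8B 90 E2 87 BB 51 F0 90 8C BC EE 9D 9B F0 93 86 8D F3 B8 A1 9D.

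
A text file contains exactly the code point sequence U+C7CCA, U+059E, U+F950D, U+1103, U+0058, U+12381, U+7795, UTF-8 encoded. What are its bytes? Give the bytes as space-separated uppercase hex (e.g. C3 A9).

U+C7CCA: 4-byte form → F3 87 B3 8A.
U+059E: 2-byte form → D6 9E.
U+F950D: 4-byte form → F3 B9 94 8D.
U+1103: 3-byte form → E1 84 83.
U+0058: 1-byte form → 58.
U+12381: 4-byte form → F0 92 8E 81.
U+7795: 3-byte form → E7 9E 95.
Concatenated (21 bytes): F3 87 B3 8A D6 9E F3 B9 94 8D E1 84 83 58 F0 92 8E 81 E7 9E 95.

F3 87 B3 8A D6 9E F3 B9 94 8D E1 84 83 58 F0 92 8E 81 E7 9E 95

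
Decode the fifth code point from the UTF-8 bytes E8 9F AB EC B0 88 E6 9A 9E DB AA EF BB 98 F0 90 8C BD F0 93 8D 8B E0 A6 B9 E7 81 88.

Offset 0: leading byte 0xE8 = 11101000 → 3-byte char #1 = E8 9F AB.
Offset 3: leading byte 0xEC = 11101100 → 3-byte char #2 = EC B0 88.
Offset 6: leading byte 0xE6 = 11100110 → 3-byte char #3 = E6 9A 9E.
Offset 9: leading byte 0xDB = 11011011 → 2-byte char #4 = DB AA.
Offset 11: leading byte 0xEF = 11101111 → 3-byte char #5 = EF BB 98.
Leading byte 0xEF = 11101111 matches 1110xxxx → 3-byte sequence.
Byte 1: 0xEF = 11101111, payload 1111 (4 bits).
Byte 2: 0xBB = 10111011 (10xxxxxx ✓), payload 111011.
Byte 3: 0x98 = 10011000 (10xxxxxx ✓), payload 011000.
Concatenate: 1111111011011000 = 0xFED8 (16 bits → U+FED8).

U+FED8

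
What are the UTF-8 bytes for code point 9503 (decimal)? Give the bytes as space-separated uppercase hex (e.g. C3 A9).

E2 94 9F

U+251F = 0x251F = 9503 decimal. In range U+0800–U+FFFF → 3-byte form: 1110xxxx 10xxxxxx 10xxxxxx.
Binary (16 bits): 0010010100011111.
Split 4+6+6: 0010 | 010100 | 011111.
Byte 1: 11100010 = 0xE2.
Byte 2: 10010100 = 0x94.
Byte 3: 10011111 = 0x9F.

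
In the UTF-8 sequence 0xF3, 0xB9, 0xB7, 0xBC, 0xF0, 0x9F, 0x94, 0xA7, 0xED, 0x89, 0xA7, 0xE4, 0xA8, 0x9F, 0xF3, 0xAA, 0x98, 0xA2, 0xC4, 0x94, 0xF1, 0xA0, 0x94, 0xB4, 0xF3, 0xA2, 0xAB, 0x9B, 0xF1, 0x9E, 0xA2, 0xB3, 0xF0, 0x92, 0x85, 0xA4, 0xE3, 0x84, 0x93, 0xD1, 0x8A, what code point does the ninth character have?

Offset 0: leading byte 0xF3 = 11110011 → 4-byte char #1 = F3 B9 B7 BC.
Offset 4: leading byte 0xF0 = 11110000 → 4-byte char #2 = F0 9F 94 A7.
Offset 8: leading byte 0xED = 11101101 → 3-byte char #3 = ED 89 A7.
Offset 11: leading byte 0xE4 = 11100100 → 3-byte char #4 = E4 A8 9F.
Offset 14: leading byte 0xF3 = 11110011 → 4-byte char #5 = F3 AA 98 A2.
Offset 18: leading byte 0xC4 = 11000100 → 2-byte char #6 = C4 94.
Offset 20: leading byte 0xF1 = 11110001 → 4-byte char #7 = F1 A0 94 B4.
Offset 24: leading byte 0xF3 = 11110011 → 4-byte char #8 = F3 A2 AB 9B.
Offset 28: leading byte 0xF1 = 11110001 → 4-byte char #9 = F1 9E A2 B3.
Leading byte 0xF1 = 11110001 matches 11110xxx → 4-byte sequence.
Byte 1: 0xF1 = 11110001, payload 001 (3 bits).
Byte 2: 0x9E = 10011110 (10xxxxxx ✓), payload 011110.
Byte 3: 0xA2 = 10100010 (10xxxxxx ✓), payload 100010.
Byte 4: 0xB3 = 10110011 (10xxxxxx ✓), payload 110011.
Concatenate: 001011110100010110011 = 0x5E8B3 (21 bits → U+5E8B3).

U+5E8B3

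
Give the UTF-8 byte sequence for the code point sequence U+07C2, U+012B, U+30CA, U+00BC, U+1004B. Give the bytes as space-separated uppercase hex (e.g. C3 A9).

U+07C2: 2-byte form → DF 82.
U+012B: 2-byte form → C4 AB.
U+30CA: 3-byte form → E3 83 8A.
U+00BC: 2-byte form → C2 BC.
U+1004B: 4-byte form → F0 90 81 8B.
Concatenated (13 bytes): DF 82 C4 AB E3 83 8A C2 BC F0 90 81 8B.

DF 82 C4 AB E3 83 8A C2 BC F0 90 81 8B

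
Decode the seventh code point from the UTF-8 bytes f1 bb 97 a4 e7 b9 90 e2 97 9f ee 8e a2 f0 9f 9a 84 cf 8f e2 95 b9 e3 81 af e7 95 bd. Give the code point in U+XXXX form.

U+2579

Offset 0: leading byte 0xF1 = 11110001 → 4-byte char #1 = F1 BB 97 A4.
Offset 4: leading byte 0xE7 = 11100111 → 3-byte char #2 = E7 B9 90.
Offset 7: leading byte 0xE2 = 11100010 → 3-byte char #3 = E2 97 9F.
Offset 10: leading byte 0xEE = 11101110 → 3-byte char #4 = EE 8E A2.
Offset 13: leading byte 0xF0 = 11110000 → 4-byte char #5 = F0 9F 9A 84.
Offset 17: leading byte 0xCF = 11001111 → 2-byte char #6 = CF 8F.
Offset 19: leading byte 0xE2 = 11100010 → 3-byte char #7 = E2 95 B9.
Leading byte 0xE2 = 11100010 matches 1110xxxx → 3-byte sequence.
Byte 1: 0xE2 = 11100010, payload 0010 (4 bits).
Byte 2: 0x95 = 10010101 (10xxxxxx ✓), payload 010101.
Byte 3: 0xB9 = 10111001 (10xxxxxx ✓), payload 111001.
Concatenate: 0010010101111001 = 0x2579 (16 bits → U+2579).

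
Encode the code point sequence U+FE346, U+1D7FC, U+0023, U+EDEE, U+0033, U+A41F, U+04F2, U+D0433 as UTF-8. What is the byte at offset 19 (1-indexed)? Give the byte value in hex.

0xF3

1-indexed offset 19 is 0-indexed offset 18.
U+FE346 → 4-byte form F3 BE 8D 86 at offsets 0–3.
U+1D7FC → 4-byte form F0 9D 9F BC at offsets 4–7.
U+0023 → 1-byte form 23 at offsets 8–8.
U+EDEE → 3-byte form EE B7 AE at offsets 9–11.
U+0033 → 1-byte form 33 at offsets 12–12.
U+A41F → 3-byte form EA 90 9F at offsets 13–15.
U+04F2 → 2-byte form D3 B2 at offsets 16–17.
U+D0433 → 4-byte form F3 90 90 B3 at offsets 18–21.
Offset 18 falls in char 8's range; it's byte 1 of F3 90 90 B3 = 0xF3.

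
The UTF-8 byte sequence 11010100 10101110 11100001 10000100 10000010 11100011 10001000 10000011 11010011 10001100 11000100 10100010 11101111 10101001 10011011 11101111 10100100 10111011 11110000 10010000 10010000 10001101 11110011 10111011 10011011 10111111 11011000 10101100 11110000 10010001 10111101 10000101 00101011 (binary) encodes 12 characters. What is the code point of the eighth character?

Offset 0: leading byte 0xD4 = 11010100 → 2-byte char #1 = D4 AE.
Offset 2: leading byte 0xE1 = 11100001 → 3-byte char #2 = E1 84 82.
Offset 5: leading byte 0xE3 = 11100011 → 3-byte char #3 = E3 88 83.
Offset 8: leading byte 0xD3 = 11010011 → 2-byte char #4 = D3 8C.
Offset 10: leading byte 0xC4 = 11000100 → 2-byte char #5 = C4 A2.
Offset 12: leading byte 0xEF = 11101111 → 3-byte char #6 = EF A9 9B.
Offset 15: leading byte 0xEF = 11101111 → 3-byte char #7 = EF A4 BB.
Offset 18: leading byte 0xF0 = 11110000 → 4-byte char #8 = F0 90 90 8D.
Leading byte 0xF0 = 11110000 matches 11110xxx → 4-byte sequence.
Byte 1: 0xF0 = 11110000, payload 000 (3 bits).
Byte 2: 0x90 = 10010000 (10xxxxxx ✓), payload 010000.
Byte 3: 0x90 = 10010000 (10xxxxxx ✓), payload 010000.
Byte 4: 0x8D = 10001101 (10xxxxxx ✓), payload 001101.
Concatenate: 000010000010000001101 = 0x1040D (21 bits → U+1040D).

U+1040D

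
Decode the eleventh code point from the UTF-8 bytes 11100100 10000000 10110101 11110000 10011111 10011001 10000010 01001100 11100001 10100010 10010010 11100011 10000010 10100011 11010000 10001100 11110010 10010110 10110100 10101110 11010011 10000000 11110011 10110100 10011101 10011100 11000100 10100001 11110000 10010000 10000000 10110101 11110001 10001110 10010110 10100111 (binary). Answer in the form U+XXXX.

U+10035

Offset 0: leading byte 0xE4 = 11100100 → 3-byte char #1 = E4 80 B5.
Offset 3: leading byte 0xF0 = 11110000 → 4-byte char #2 = F0 9F 99 82.
Offset 7: leading byte 0x4C = 01001100 → 1-byte char #3 = 4C.
Offset 8: leading byte 0xE1 = 11100001 → 3-byte char #4 = E1 A2 92.
Offset 11: leading byte 0xE3 = 11100011 → 3-byte char #5 = E3 82 A3.
Offset 14: leading byte 0xD0 = 11010000 → 2-byte char #6 = D0 8C.
Offset 16: leading byte 0xF2 = 11110010 → 4-byte char #7 = F2 96 B4 AE.
Offset 20: leading byte 0xD3 = 11010011 → 2-byte char #8 = D3 80.
Offset 22: leading byte 0xF3 = 11110011 → 4-byte char #9 = F3 B4 9D 9C.
Offset 26: leading byte 0xC4 = 11000100 → 2-byte char #10 = C4 A1.
Offset 28: leading byte 0xF0 = 11110000 → 4-byte char #11 = F0 90 80 B5.
Leading byte 0xF0 = 11110000 matches 11110xxx → 4-byte sequence.
Byte 1: 0xF0 = 11110000, payload 000 (3 bits).
Byte 2: 0x90 = 10010000 (10xxxxxx ✓), payload 010000.
Byte 3: 0x80 = 10000000 (10xxxxxx ✓), payload 000000.
Byte 4: 0xB5 = 10110101 (10xxxxxx ✓), payload 110101.
Concatenate: 000010000000000110101 = 0x10035 (21 bits → U+10035).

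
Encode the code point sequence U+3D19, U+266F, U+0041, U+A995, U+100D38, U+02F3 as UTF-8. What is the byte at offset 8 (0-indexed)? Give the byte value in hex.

0xA6

U+3D19 → 3-byte form E3 B4 99 at offsets 0–2.
U+266F → 3-byte form E2 99 AF at offsets 3–5.
U+0041 → 1-byte form 41 at offsets 6–6.
U+A995 → 3-byte form EA A6 95 at offsets 7–9.
Offset 8 falls in char 4's range; it's byte 2 of EA A6 95 = 0xA6.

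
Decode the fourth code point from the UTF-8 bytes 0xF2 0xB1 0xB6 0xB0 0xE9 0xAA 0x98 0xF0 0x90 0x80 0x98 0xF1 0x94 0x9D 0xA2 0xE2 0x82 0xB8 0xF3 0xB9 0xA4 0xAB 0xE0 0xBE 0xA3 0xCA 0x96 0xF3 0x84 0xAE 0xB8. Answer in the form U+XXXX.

U+54762

Offset 0: leading byte 0xF2 = 11110010 → 4-byte char #1 = F2 B1 B6 B0.
Offset 4: leading byte 0xE9 = 11101001 → 3-byte char #2 = E9 AA 98.
Offset 7: leading byte 0xF0 = 11110000 → 4-byte char #3 = F0 90 80 98.
Offset 11: leading byte 0xF1 = 11110001 → 4-byte char #4 = F1 94 9D A2.
Leading byte 0xF1 = 11110001 matches 11110xxx → 4-byte sequence.
Byte 1: 0xF1 = 11110001, payload 001 (3 bits).
Byte 2: 0x94 = 10010100 (10xxxxxx ✓), payload 010100.
Byte 3: 0x9D = 10011101 (10xxxxxx ✓), payload 011101.
Byte 4: 0xA2 = 10100010 (10xxxxxx ✓), payload 100010.
Concatenate: 001010100011101100010 = 0x54762 (21 bits → U+54762).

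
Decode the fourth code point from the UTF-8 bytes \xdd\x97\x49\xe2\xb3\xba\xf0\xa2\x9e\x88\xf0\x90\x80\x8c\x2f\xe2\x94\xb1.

Offset 0: leading byte 0xDD = 11011101 → 2-byte char #1 = DD 97.
Offset 2: leading byte 0x49 = 01001001 → 1-byte char #2 = 49.
Offset 3: leading byte 0xE2 = 11100010 → 3-byte char #3 = E2 B3 BA.
Offset 6: leading byte 0xF0 = 11110000 → 4-byte char #4 = F0 A2 9E 88.
Leading byte 0xF0 = 11110000 matches 11110xxx → 4-byte sequence.
Byte 1: 0xF0 = 11110000, payload 000 (3 bits).
Byte 2: 0xA2 = 10100010 (10xxxxxx ✓), payload 100010.
Byte 3: 0x9E = 10011110 (10xxxxxx ✓), payload 011110.
Byte 4: 0x88 = 10001000 (10xxxxxx ✓), payload 001000.
Concatenate: 000100010011110001000 = 0x22788 (21 bits → U+22788).

U+22788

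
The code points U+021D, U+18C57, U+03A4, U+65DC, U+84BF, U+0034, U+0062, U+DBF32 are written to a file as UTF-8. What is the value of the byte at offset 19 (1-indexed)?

1-indexed offset 19 is 0-indexed offset 18.
U+021D → 2-byte form C8 9D at offsets 0–1.
U+18C57 → 4-byte form F0 98 B1 97 at offsets 2–5.
U+03A4 → 2-byte form CE A4 at offsets 6–7.
U+65DC → 3-byte form E6 97 9C at offsets 8–10.
U+84BF → 3-byte form E8 92 BF at offsets 11–13.
U+0034 → 1-byte form 34 at offsets 14–14.
U+0062 → 1-byte form 62 at offsets 15–15.
U+DBF32 → 4-byte form F3 9B BC B2 at offsets 16–19.
Offset 18 falls in char 8's range; it's byte 3 of F3 9B BC B2 = 0xBC.

0xBC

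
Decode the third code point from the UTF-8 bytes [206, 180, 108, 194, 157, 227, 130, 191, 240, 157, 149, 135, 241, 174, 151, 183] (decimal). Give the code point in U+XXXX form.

U+009D

Offset 0: leading byte 0xCE = 11001110 → 2-byte char #1 = CE B4.
Offset 2: leading byte 0x6C = 01101100 → 1-byte char #2 = 6C.
Offset 3: leading byte 0xC2 = 11000010 → 2-byte char #3 = C2 9D.
Leading byte 0xC2 = 11000010 matches 110xxxxx → 2-byte sequence.
Byte 1: 0xC2 = 11000010, payload 00010 (5 bits).
Byte 2: 0x9D = 10011101 (10xxxxxx ✓), payload 011101.
Concatenate: 00010011101 = 0x9D (11 bits → U+009D).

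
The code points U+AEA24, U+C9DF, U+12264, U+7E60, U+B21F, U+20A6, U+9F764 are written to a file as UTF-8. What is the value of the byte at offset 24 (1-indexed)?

1-indexed offset 24 is 0-indexed offset 23.
U+AEA24 → 4-byte form F2 AE A8 A4 at offsets 0–3.
U+C9DF → 3-byte form EC A7 9F at offsets 4–6.
U+12264 → 4-byte form F0 92 89 A4 at offsets 7–10.
U+7E60 → 3-byte form E7 B9 A0 at offsets 11–13.
U+B21F → 3-byte form EB 88 9F at offsets 14–16.
U+20A6 → 3-byte form E2 82 A6 at offsets 17–19.
U+9F764 → 4-byte form F2 9F 9D A4 at offsets 20–23.
Offset 23 falls in char 7's range; it's byte 4 of F2 9F 9D A4 = 0xA4.

0xA4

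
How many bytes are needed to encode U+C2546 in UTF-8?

U+C2546 = 0xC2546. UTF-8 uses 1 byte below 0x80, 2 below 0x800, 3 below 0x10000, 4 up to 0x10FFFF. 0xC2546 is in U+10000–U+10FFFF → 4 bytes.

4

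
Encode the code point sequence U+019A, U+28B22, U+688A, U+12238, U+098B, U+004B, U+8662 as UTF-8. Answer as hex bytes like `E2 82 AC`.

C6 9A F0 A8 AC A2 E6 A2 8A F0 92 88 B8 E0 A6 8B 4B E8 99 A2

U+019A: 2-byte form → C6 9A.
U+28B22: 4-byte form → F0 A8 AC A2.
U+688A: 3-byte form → E6 A2 8A.
U+12238: 4-byte form → F0 92 88 B8.
U+098B: 3-byte form → E0 A6 8B.
U+004B: 1-byte form → 4B.
U+8662: 3-byte form → E8 99 A2.
Concatenated (20 bytes): C6 9A F0 A8 AC A2 E6 A2 8A F0 92 88 B8 E0 A6 8B 4B E8 99 A2.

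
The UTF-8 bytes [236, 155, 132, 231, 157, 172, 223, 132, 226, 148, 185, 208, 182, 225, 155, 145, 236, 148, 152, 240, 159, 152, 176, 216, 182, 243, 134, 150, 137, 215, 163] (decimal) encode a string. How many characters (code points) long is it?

Byte at offset 0: 0xEC = 11101100 → 3-byte char (#1). Advance 3.
Byte at offset 3: 0xE7 = 11100111 → 3-byte char (#2). Advance 3.
Byte at offset 6: 0xDF = 11011111 → 2-byte char (#3). Advance 2.
Byte at offset 8: 0xE2 = 11100010 → 3-byte char (#4). Advance 3.
Byte at offset 11: 0xD0 = 11010000 → 2-byte char (#5). Advance 2.
Byte at offset 13: 0xE1 = 11100001 → 3-byte char (#6). Advance 3.
Byte at offset 16: 0xEC = 11101100 → 3-byte char (#7). Advance 3.
Byte at offset 19: 0xF0 = 11110000 → 4-byte char (#8). Advance 4.
Byte at offset 23: 0xD8 = 11011000 → 2-byte char (#9). Advance 2.
Byte at offset 25: 0xF3 = 11110011 → 4-byte char (#10). Advance 4.
Byte at offset 29: 0xD7 = 11010111 → 2-byte char (#11). Advance 2.
Reached end at offset 31 after 11 code points.

11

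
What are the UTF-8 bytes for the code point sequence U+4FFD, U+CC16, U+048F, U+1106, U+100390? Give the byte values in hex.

E4 BF BD EC B0 96 D2 8F E1 84 86 F4 80 8E 90

U+4FFD: 3-byte form → E4 BF BD.
U+CC16: 3-byte form → EC B0 96.
U+048F: 2-byte form → D2 8F.
U+1106: 3-byte form → E1 84 86.
U+100390: 4-byte form → F4 80 8E 90.
Concatenated (15 bytes): E4 BF BD EC B0 96 D2 8F E1 84 86 F4 80 8E 90.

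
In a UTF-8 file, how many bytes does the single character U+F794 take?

3

U+F794 = 0xF794. UTF-8 uses 1 byte below 0x80, 2 below 0x800, 3 below 0x10000, 4 up to 0x10FFFF. 0xF794 is in U+0800–U+FFFF → 3 bytes.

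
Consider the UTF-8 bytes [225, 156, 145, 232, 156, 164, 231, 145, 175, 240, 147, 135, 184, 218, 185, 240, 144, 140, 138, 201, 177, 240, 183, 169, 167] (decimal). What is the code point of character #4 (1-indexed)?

U+131F8

Offset 0: leading byte 0xE1 = 11100001 → 3-byte char #1 = E1 9C 91.
Offset 3: leading byte 0xE8 = 11101000 → 3-byte char #2 = E8 9C A4.
Offset 6: leading byte 0xE7 = 11100111 → 3-byte char #3 = E7 91 AF.
Offset 9: leading byte 0xF0 = 11110000 → 4-byte char #4 = F0 93 87 B8.
Leading byte 0xF0 = 11110000 matches 11110xxx → 4-byte sequence.
Byte 1: 0xF0 = 11110000, payload 000 (3 bits).
Byte 2: 0x93 = 10010011 (10xxxxxx ✓), payload 010011.
Byte 3: 0x87 = 10000111 (10xxxxxx ✓), payload 000111.
Byte 4: 0xB8 = 10111000 (10xxxxxx ✓), payload 111000.
Concatenate: 000010011000111111000 = 0x131F8 (21 bits → U+131F8).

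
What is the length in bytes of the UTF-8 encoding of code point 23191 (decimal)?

U+5A97 = 0x5A97. UTF-8 uses 1 byte below 0x80, 2 below 0x800, 3 below 0x10000, 4 up to 0x10FFFF. 0x5A97 is in U+0800–U+FFFF → 3 bytes.

3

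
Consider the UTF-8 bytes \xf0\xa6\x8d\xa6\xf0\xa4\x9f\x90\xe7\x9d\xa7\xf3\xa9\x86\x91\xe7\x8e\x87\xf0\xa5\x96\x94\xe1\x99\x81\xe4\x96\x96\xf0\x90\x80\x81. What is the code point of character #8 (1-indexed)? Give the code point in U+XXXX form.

U+4596

Offset 0: leading byte 0xF0 = 11110000 → 4-byte char #1 = F0 A6 8D A6.
Offset 4: leading byte 0xF0 = 11110000 → 4-byte char #2 = F0 A4 9F 90.
Offset 8: leading byte 0xE7 = 11100111 → 3-byte char #3 = E7 9D A7.
Offset 11: leading byte 0xF3 = 11110011 → 4-byte char #4 = F3 A9 86 91.
Offset 15: leading byte 0xE7 = 11100111 → 3-byte char #5 = E7 8E 87.
Offset 18: leading byte 0xF0 = 11110000 → 4-byte char #6 = F0 A5 96 94.
Offset 22: leading byte 0xE1 = 11100001 → 3-byte char #7 = E1 99 81.
Offset 25: leading byte 0xE4 = 11100100 → 3-byte char #8 = E4 96 96.
Leading byte 0xE4 = 11100100 matches 1110xxxx → 3-byte sequence.
Byte 1: 0xE4 = 11100100, payload 0100 (4 bits).
Byte 2: 0x96 = 10010110 (10xxxxxx ✓), payload 010110.
Byte 3: 0x96 = 10010110 (10xxxxxx ✓), payload 010110.
Concatenate: 0100010110010110 = 0x4596 (16 bits → U+4596).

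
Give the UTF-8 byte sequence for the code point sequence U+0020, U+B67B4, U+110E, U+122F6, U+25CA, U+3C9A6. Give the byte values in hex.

20 F2 B6 9E B4 E1 84 8E F0 92 8B B6 E2 97 8A F0 BC A6 A6

U+0020: 1-byte form → 20.
U+B67B4: 4-byte form → F2 B6 9E B4.
U+110E: 3-byte form → E1 84 8E.
U+122F6: 4-byte form → F0 92 8B B6.
U+25CA: 3-byte form → E2 97 8A.
U+3C9A6: 4-byte form → F0 BC A6 A6.
Concatenated (19 bytes): 20 F2 B6 9E B4 E1 84 8E F0 92 8B B6 E2 97 8A F0 BC A6 A6.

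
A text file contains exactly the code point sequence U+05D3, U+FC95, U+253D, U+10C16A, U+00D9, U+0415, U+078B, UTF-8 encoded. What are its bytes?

U+05D3: 2-byte form → D7 93.
U+FC95: 3-byte form → EF B2 95.
U+253D: 3-byte form → E2 94 BD.
U+10C16A: 4-byte form → F4 8C 85 AA.
U+00D9: 2-byte form → C3 99.
U+0415: 2-byte form → D0 95.
U+078B: 2-byte form → DE 8B.
Concatenated (18 bytes): D7 93 EF B2 95 E2 94 BD F4 8C 85 AA C3 99 D0 95 DE 8B.

D7 93 EF B2 95 E2 94 BD F4 8C 85 AA C3 99 D0 95 DE 8B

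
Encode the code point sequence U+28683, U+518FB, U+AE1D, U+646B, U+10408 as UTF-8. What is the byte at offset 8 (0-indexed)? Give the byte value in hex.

U+28683 → 4-byte form F0 A8 9A 83 at offsets 0–3.
U+518FB → 4-byte form F1 91 A3 BB at offsets 4–7.
U+AE1D → 3-byte form EA B8 9D at offsets 8–10.
Offset 8 falls in char 3's range; it's byte 1 of EA B8 9D = 0xEA.

0xEA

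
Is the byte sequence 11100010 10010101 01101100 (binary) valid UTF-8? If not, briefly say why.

invalid (non-continuation byte where continuation expected)

Leading byte 0xE2 = 11100010 → 3-byte form.
Byte 3 is 0x6C = 01101100, which is not 10xxxxxx — expected a continuation byte.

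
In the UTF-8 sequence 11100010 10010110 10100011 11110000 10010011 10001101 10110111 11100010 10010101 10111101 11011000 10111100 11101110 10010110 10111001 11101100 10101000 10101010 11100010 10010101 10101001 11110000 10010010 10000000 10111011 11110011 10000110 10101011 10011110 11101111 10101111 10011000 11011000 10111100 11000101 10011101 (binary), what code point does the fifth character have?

Offset 0: leading byte 0xE2 = 11100010 → 3-byte char #1 = E2 96 A3.
Offset 3: leading byte 0xF0 = 11110000 → 4-byte char #2 = F0 93 8D B7.
Offset 7: leading byte 0xE2 = 11100010 → 3-byte char #3 = E2 95 BD.
Offset 10: leading byte 0xD8 = 11011000 → 2-byte char #4 = D8 BC.
Offset 12: leading byte 0xEE = 11101110 → 3-byte char #5 = EE 96 B9.
Leading byte 0xEE = 11101110 matches 1110xxxx → 3-byte sequence.
Byte 1: 0xEE = 11101110, payload 1110 (4 bits).
Byte 2: 0x96 = 10010110 (10xxxxxx ✓), payload 010110.
Byte 3: 0xB9 = 10111001 (10xxxxxx ✓), payload 111001.
Concatenate: 1110010110111001 = 0xE5B9 (16 bits → U+E5B9).

U+E5B9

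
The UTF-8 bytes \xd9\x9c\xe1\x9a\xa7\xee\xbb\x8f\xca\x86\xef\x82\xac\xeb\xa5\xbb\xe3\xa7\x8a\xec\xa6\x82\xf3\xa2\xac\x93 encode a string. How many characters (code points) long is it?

9

Byte at offset 0: 0xD9 = 11011001 → 2-byte char (#1). Advance 2.
Byte at offset 2: 0xE1 = 11100001 → 3-byte char (#2). Advance 3.
Byte at offset 5: 0xEE = 11101110 → 3-byte char (#3). Advance 3.
Byte at offset 8: 0xCA = 11001010 → 2-byte char (#4). Advance 2.
Byte at offset 10: 0xEF = 11101111 → 3-byte char (#5). Advance 3.
Byte at offset 13: 0xEB = 11101011 → 3-byte char (#6). Advance 3.
Byte at offset 16: 0xE3 = 11100011 → 3-byte char (#7). Advance 3.
Byte at offset 19: 0xEC = 11101100 → 3-byte char (#8). Advance 3.
Byte at offset 22: 0xF3 = 11110011 → 4-byte char (#9). Advance 4.
Reached end at offset 26 after 9 code points.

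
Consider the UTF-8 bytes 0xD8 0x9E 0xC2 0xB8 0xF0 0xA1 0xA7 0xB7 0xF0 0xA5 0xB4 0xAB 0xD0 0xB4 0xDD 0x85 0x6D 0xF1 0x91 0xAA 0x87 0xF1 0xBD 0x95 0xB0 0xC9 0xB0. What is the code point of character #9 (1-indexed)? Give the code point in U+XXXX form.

U+7D570

Offset 0: leading byte 0xD8 = 11011000 → 2-byte char #1 = D8 9E.
Offset 2: leading byte 0xC2 = 11000010 → 2-byte char #2 = C2 B8.
Offset 4: leading byte 0xF0 = 11110000 → 4-byte char #3 = F0 A1 A7 B7.
Offset 8: leading byte 0xF0 = 11110000 → 4-byte char #4 = F0 A5 B4 AB.
Offset 12: leading byte 0xD0 = 11010000 → 2-byte char #5 = D0 B4.
Offset 14: leading byte 0xDD = 11011101 → 2-byte char #6 = DD 85.
Offset 16: leading byte 0x6D = 01101101 → 1-byte char #7 = 6D.
Offset 17: leading byte 0xF1 = 11110001 → 4-byte char #8 = F1 91 AA 87.
Offset 21: leading byte 0xF1 = 11110001 → 4-byte char #9 = F1 BD 95 B0.
Leading byte 0xF1 = 11110001 matches 11110xxx → 4-byte sequence.
Byte 1: 0xF1 = 11110001, payload 001 (3 bits).
Byte 2: 0xBD = 10111101 (10xxxxxx ✓), payload 111101.
Byte 3: 0x95 = 10010101 (10xxxxxx ✓), payload 010101.
Byte 4: 0xB0 = 10110000 (10xxxxxx ✓), payload 110000.
Concatenate: 001111101010101110000 = 0x7D570 (21 bits → U+7D570).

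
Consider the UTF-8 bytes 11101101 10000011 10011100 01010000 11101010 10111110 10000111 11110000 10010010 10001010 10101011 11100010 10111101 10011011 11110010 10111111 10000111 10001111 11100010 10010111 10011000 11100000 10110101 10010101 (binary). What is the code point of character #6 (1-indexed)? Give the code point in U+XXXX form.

U+BF1CF

Offset 0: leading byte 0xED = 11101101 → 3-byte char #1 = ED 83 9C.
Offset 3: leading byte 0x50 = 01010000 → 1-byte char #2 = 50.
Offset 4: leading byte 0xEA = 11101010 → 3-byte char #3 = EA BE 87.
Offset 7: leading byte 0xF0 = 11110000 → 4-byte char #4 = F0 92 8A AB.
Offset 11: leading byte 0xE2 = 11100010 → 3-byte char #5 = E2 BD 9B.
Offset 14: leading byte 0xF2 = 11110010 → 4-byte char #6 = F2 BF 87 8F.
Leading byte 0xF2 = 11110010 matches 11110xxx → 4-byte sequence.
Byte 1: 0xF2 = 11110010, payload 010 (3 bits).
Byte 2: 0xBF = 10111111 (10xxxxxx ✓), payload 111111.
Byte 3: 0x87 = 10000111 (10xxxxxx ✓), payload 000111.
Byte 4: 0x8F = 10001111 (10xxxxxx ✓), payload 001111.
Concatenate: 010111111000111001111 = 0xBF1CF (21 bits → U+BF1CF).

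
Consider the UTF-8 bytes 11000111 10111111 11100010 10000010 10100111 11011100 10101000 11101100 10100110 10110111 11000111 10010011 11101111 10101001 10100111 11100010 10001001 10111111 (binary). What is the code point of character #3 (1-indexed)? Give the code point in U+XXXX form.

Offset 0: leading byte 0xC7 = 11000111 → 2-byte char #1 = C7 BF.
Offset 2: leading byte 0xE2 = 11100010 → 3-byte char #2 = E2 82 A7.
Offset 5: leading byte 0xDC = 11011100 → 2-byte char #3 = DC A8.
Leading byte 0xDC = 11011100 matches 110xxxxx → 2-byte sequence.
Byte 1: 0xDC = 11011100, payload 11100 (5 bits).
Byte 2: 0xA8 = 10101000 (10xxxxxx ✓), payload 101000.
Concatenate: 11100101000 = 0x728 (11 bits → U+0728).

U+0728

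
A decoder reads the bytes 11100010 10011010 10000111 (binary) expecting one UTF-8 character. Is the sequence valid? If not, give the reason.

Leading byte 0xE2 = 11100010 → 3-byte form.
Continuation bytes 0x9A=10011010, 0x87=10000111 all match 10xxxxxx.
Decoded value 0x2687 is ≥ 0x800 (shortest form) and not a surrogate.

valid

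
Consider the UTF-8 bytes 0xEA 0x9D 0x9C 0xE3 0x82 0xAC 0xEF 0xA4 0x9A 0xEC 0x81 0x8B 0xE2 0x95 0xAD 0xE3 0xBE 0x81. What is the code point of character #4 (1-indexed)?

U+C04B

Offset 0: leading byte 0xEA = 11101010 → 3-byte char #1 = EA 9D 9C.
Offset 3: leading byte 0xE3 = 11100011 → 3-byte char #2 = E3 82 AC.
Offset 6: leading byte 0xEF = 11101111 → 3-byte char #3 = EF A4 9A.
Offset 9: leading byte 0xEC = 11101100 → 3-byte char #4 = EC 81 8B.
Leading byte 0xEC = 11101100 matches 1110xxxx → 3-byte sequence.
Byte 1: 0xEC = 11101100, payload 1100 (4 bits).
Byte 2: 0x81 = 10000001 (10xxxxxx ✓), payload 000001.
Byte 3: 0x8B = 10001011 (10xxxxxx ✓), payload 001011.
Concatenate: 1100000001001011 = 0xC04B (16 bits → U+C04B).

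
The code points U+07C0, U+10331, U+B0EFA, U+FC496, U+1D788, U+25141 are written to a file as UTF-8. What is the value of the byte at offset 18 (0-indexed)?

U+07C0 → 2-byte form DF 80 at offsets 0–1.
U+10331 → 4-byte form F0 90 8C B1 at offsets 2–5.
U+B0EFA → 4-byte form F2 B0 BB BA at offsets 6–9.
U+FC496 → 4-byte form F3 BC 92 96 at offsets 10–13.
U+1D788 → 4-byte form F0 9D 9E 88 at offsets 14–17.
U+25141 → 4-byte form F0 A5 85 81 at offsets 18–21.
Offset 18 falls in char 6's range; it's byte 1 of F0 A5 85 81 = 0xF0.

0xF0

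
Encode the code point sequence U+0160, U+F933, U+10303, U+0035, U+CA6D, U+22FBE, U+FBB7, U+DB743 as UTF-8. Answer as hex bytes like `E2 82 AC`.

U+0160: 2-byte form → C5 A0.
U+F933: 3-byte form → EF A4 B3.
U+10303: 4-byte form → F0 90 8C 83.
U+0035: 1-byte form → 35.
U+CA6D: 3-byte form → EC A9 AD.
U+22FBE: 4-byte form → F0 A2 BE BE.
U+FBB7: 3-byte form → EF AE B7.
U+DB743: 4-byte form → F3 9B 9D 83.
Concatenated (24 bytes): C5 A0 EF A4 B3 F0 90 8C 83 35 EC A9 AD F0 A2 BE BE EF AE B7 F3 9B 9D 83.

C5 A0 EF A4 B3 F0 90 8C 83 35 EC A9 AD F0 A2 BE BE EF AE B7 F3 9B 9D 83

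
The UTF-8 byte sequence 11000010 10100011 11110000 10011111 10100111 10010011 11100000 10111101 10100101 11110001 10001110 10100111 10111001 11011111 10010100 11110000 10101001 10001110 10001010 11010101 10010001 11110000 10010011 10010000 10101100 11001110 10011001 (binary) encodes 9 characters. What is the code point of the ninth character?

Offset 0: leading byte 0xC2 = 11000010 → 2-byte char #1 = C2 A3.
Offset 2: leading byte 0xF0 = 11110000 → 4-byte char #2 = F0 9F A7 93.
Offset 6: leading byte 0xE0 = 11100000 → 3-byte char #3 = E0 BD A5.
Offset 9: leading byte 0xF1 = 11110001 → 4-byte char #4 = F1 8E A7 B9.
Offset 13: leading byte 0xDF = 11011111 → 2-byte char #5 = DF 94.
Offset 15: leading byte 0xF0 = 11110000 → 4-byte char #6 = F0 A9 8E 8A.
Offset 19: leading byte 0xD5 = 11010101 → 2-byte char #7 = D5 91.
Offset 21: leading byte 0xF0 = 11110000 → 4-byte char #8 = F0 93 90 AC.
Offset 25: leading byte 0xCE = 11001110 → 2-byte char #9 = CE 99.
Leading byte 0xCE = 11001110 matches 110xxxxx → 2-byte sequence.
Byte 1: 0xCE = 11001110, payload 01110 (5 bits).
Byte 2: 0x99 = 10011001 (10xxxxxx ✓), payload 011001.
Concatenate: 01110011001 = 0x399 (11 bits → U+0399).

U+0399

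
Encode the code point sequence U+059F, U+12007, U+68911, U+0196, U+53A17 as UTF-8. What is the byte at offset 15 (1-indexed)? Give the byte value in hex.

0xA8

1-indexed offset 15 is 0-indexed offset 14.
U+059F → 2-byte form D6 9F at offsets 0–1.
U+12007 → 4-byte form F0 92 80 87 at offsets 2–5.
U+68911 → 4-byte form F1 A8 A4 91 at offsets 6–9.
U+0196 → 2-byte form C6 96 at offsets 10–11.
U+53A17 → 4-byte form F1 93 A8 97 at offsets 12–15.
Offset 14 falls in char 5's range; it's byte 3 of F1 93 A8 97 = 0xA8.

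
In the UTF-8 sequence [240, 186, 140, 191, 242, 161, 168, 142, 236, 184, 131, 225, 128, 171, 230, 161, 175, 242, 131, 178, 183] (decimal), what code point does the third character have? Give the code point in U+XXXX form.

U+CE03

Offset 0: leading byte 0xF0 = 11110000 → 4-byte char #1 = F0 BA 8C BF.
Offset 4: leading byte 0xF2 = 11110010 → 4-byte char #2 = F2 A1 A8 8E.
Offset 8: leading byte 0xEC = 11101100 → 3-byte char #3 = EC B8 83.
Leading byte 0xEC = 11101100 matches 1110xxxx → 3-byte sequence.
Byte 1: 0xEC = 11101100, payload 1100 (4 bits).
Byte 2: 0xB8 = 10111000 (10xxxxxx ✓), payload 111000.
Byte 3: 0x83 = 10000011 (10xxxxxx ✓), payload 000011.
Concatenate: 1100111000000011 = 0xCE03 (16 bits → U+CE03).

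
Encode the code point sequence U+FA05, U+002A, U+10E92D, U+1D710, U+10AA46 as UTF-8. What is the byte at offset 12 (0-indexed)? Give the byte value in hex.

0xF4

U+FA05 → 3-byte form EF A8 85 at offsets 0–2.
U+002A → 1-byte form 2A at offsets 3–3.
U+10E92D → 4-byte form F4 8E A4 AD at offsets 4–7.
U+1D710 → 4-byte form F0 9D 9C 90 at offsets 8–11.
U+10AA46 → 4-byte form F4 8A A9 86 at offsets 12–15.
Offset 12 falls in char 5's range; it's byte 1 of F4 8A A9 86 = 0xF4.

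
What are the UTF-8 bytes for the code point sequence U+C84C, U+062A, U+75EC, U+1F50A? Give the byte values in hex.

U+C84C: 3-byte form → EC A1 8C.
U+062A: 2-byte form → D8 AA.
U+75EC: 3-byte form → E7 97 AC.
U+1F50A: 4-byte form → F0 9F 94 8A.
Concatenated (12 bytes): EC A1 8C D8 AA E7 97 AC F0 9F 94 8A.

EC A1 8C D8 AA E7 97 AC F0 9F 94 8A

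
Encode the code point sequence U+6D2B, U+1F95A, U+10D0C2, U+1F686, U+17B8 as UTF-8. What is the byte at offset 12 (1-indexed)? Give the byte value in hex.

1-indexed offset 12 is 0-indexed offset 11.
U+6D2B → 3-byte form E6 B4 AB at offsets 0–2.
U+1F95A → 4-byte form F0 9F A5 9A at offsets 3–6.
U+10D0C2 → 4-byte form F4 8D 83 82 at offsets 7–10.
U+1F686 → 4-byte form F0 9F 9A 86 at offsets 11–14.
Offset 11 falls in char 4's range; it's byte 1 of F0 9F 9A 86 = 0xF0.

0xF0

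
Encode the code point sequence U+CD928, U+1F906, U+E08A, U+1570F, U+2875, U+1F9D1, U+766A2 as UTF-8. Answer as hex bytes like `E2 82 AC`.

U+CD928: 4-byte form → F3 8D A4 A8.
U+1F906: 4-byte form → F0 9F A4 86.
U+E08A: 3-byte form → EE 82 8A.
U+1570F: 4-byte form → F0 95 9C 8F.
U+2875: 3-byte form → E2 A1 B5.
U+1F9D1: 4-byte form → F0 9F A7 91.
U+766A2: 4-byte form → F1 B6 9A A2.
Concatenated (26 bytes): F3 8D A4 A8 F0 9F A4 86 EE 82 8A F0 95 9C 8F E2 A1 B5 F0 9F A7 91 F1 B6 9A A2.

F3 8D A4 A8 F0 9F A4 86 EE 82 8A F0 95 9C 8F E2 A1 B5 F0 9F A7 91 F1 B6 9A A2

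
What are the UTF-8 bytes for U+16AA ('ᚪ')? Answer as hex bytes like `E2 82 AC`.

E1 9A AA

U+16AA = 0x16AA = 5802 decimal. In range U+0800–U+FFFF → 3-byte form: 1110xxxx 10xxxxxx 10xxxxxx.
Binary (16 bits): 0001011010101010.
Split 4+6+6: 0001 | 011010 | 101010.
Byte 1: 11100001 = 0xE1.
Byte 2: 10011010 = 0x9A.
Byte 3: 10101010 = 0xAA.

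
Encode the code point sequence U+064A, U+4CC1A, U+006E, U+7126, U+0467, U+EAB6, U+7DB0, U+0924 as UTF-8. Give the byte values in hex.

U+064A: 2-byte form → D9 8A.
U+4CC1A: 4-byte form → F1 8C B0 9A.
U+006E: 1-byte form → 6E.
U+7126: 3-byte form → E7 84 A6.
U+0467: 2-byte form → D1 A7.
U+EAB6: 3-byte form → EE AA B6.
U+7DB0: 3-byte form → E7 B6 B0.
U+0924: 3-byte form → E0 A4 A4.
Concatenated (21 bytes): D9 8A F1 8C B0 9A 6E E7 84 A6 D1 A7 EE AA B6 E7 B6 B0 E0 A4 A4.

D9 8A F1 8C B0 9A 6E E7 84 A6 D1 A7 EE AA B6 E7 B6 B0 E0 A4 A4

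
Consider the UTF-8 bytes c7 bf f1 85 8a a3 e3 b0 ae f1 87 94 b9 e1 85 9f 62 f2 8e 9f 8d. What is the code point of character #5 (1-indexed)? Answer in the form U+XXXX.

U+115F

Offset 0: leading byte 0xC7 = 11000111 → 2-byte char #1 = C7 BF.
Offset 2: leading byte 0xF1 = 11110001 → 4-byte char #2 = F1 85 8A A3.
Offset 6: leading byte 0xE3 = 11100011 → 3-byte char #3 = E3 B0 AE.
Offset 9: leading byte 0xF1 = 11110001 → 4-byte char #4 = F1 87 94 B9.
Offset 13: leading byte 0xE1 = 11100001 → 3-byte char #5 = E1 85 9F.
Leading byte 0xE1 = 11100001 matches 1110xxxx → 3-byte sequence.
Byte 1: 0xE1 = 11100001, payload 0001 (4 bits).
Byte 2: 0x85 = 10000101 (10xxxxxx ✓), payload 000101.
Byte 3: 0x9F = 10011111 (10xxxxxx ✓), payload 011111.
Concatenate: 0001000101011111 = 0x115F (16 bits → U+115F).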